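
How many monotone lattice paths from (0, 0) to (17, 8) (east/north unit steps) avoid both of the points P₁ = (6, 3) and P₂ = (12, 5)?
Number of paths = 499847

Inclusion–exclusion. Total paths: C(25, 17) = 1081575. Through P₁: C(9, 6)·C(16, 11) = 366912. Through P₂: C(17, 12)·C(8, 5) = 346528. Since P₁ is strictly southwest of P₂, a monotone path through both must visit P₁ then P₂; paths through both = C(9, 6)·C(8, 6)·C(8, 5) = 131712. Avoid both = 1081575 − 366912 − 346528 + 131712 = 499847.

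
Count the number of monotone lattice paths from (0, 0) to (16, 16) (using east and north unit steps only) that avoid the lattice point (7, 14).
Number of paths = 594684990

Total paths from (0, 0) to (16, 16): C(32, 16) = 601080390. Paths through (7, 14): (paths (0, 0) → (7, 14)) × (paths (7, 14) → (16, 16)) = C(21, 7) · C(11, 9) = 116280 · 55 = 6395400. Avoidance count = 601080390 − 6395400 = 594684990.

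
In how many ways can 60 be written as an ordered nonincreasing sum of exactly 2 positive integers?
p(60, 2 parts) = 30

Partitions of n into exactly k parts are in bijection with partitions of n − k into at most k parts (subtract 1 from each part). So p(60, exactly 2) = p(58, parts ≤ 2). Computing via the recurrence p(m, j) = p(m, j−1) + p(m−j, j) gives 30.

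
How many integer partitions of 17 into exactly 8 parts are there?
p(17, 8 parts) = 29

Partitions of n into exactly k parts are in bijection with partitions of n − k into at most k parts (subtract 1 from each part). So p(17, exactly 8) = p(9, parts ≤ 8). Computing via the recurrence p(m, j) = p(m, j−1) + p(m−j, j) gives 29.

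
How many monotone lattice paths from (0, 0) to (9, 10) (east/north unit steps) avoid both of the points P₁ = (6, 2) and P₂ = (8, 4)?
Number of paths = 85469

Inclusion–exclusion. Total paths: C(19, 9) = 92378. Through P₁: C(8, 6)·C(11, 3) = 4620. Through P₂: C(12, 8)·C(7, 1) = 3465. Since P₁ is strictly southwest of P₂, a monotone path through both must visit P₁ then P₂; paths through both = C(8, 6)·C(4, 2)·C(7, 1) = 1176. Avoid both = 92378 − 4620 − 3465 + 1176 = 85469.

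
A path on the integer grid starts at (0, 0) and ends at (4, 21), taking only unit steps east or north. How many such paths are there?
Number of paths = 12650

A monotone lattice path from (0, 0) to (4, 21) consists of 4 east steps and 21 north steps in some order, so it is determined by which 4 of the 25 steps are east. The count is C(25, 4) = 12650.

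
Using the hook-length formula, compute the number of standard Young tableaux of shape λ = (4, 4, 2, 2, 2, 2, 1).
# SYT of shape (4, 4, 2, 2, 2, 2, 1) = 680680

Hook-length formula: f^λ = n! / Π hook(c), product over all cells c of the Young diagram. For λ = (4, 4, 2, 2, 2, 2, 1), n = 17 boxes. Hook lengths by row (left-to-right, top-to-bottom): [10, 8, 3, 2]; [9, 7, 2, 1]; [6, 4]; [5, 3]; [4, 2]; [3, 1]; [1]. Product of hooks = 522547200. So f^λ = 17! / 522547200 = 355687428096000 / 522547200 = 680680.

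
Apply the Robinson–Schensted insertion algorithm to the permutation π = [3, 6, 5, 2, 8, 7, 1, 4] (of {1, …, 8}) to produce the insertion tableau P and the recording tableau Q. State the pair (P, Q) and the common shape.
P = [1, 4, 7] / [2, 5] / [3, 8] / [6];  Q = [1, 2, 5] / [3, 6] / [4, 8] / [7];  common shape = (3, 2, 2, 1)

Row-insert the values π_1, π_2, … into P one at a time, bumping the leftmost entry strictly greater than the inserted value down to the next row. The recording tableau Q records, in position (i, j), the step at which that cell was added to P.
  Insert 3 (step 1): P = [3];  Q = [1]
  Insert 6 (step 2): P = [3, 6];  Q = [1, 2]
  Insert 5 (step 3): P = [3, 5] / [6];  Q = [1, 2] / [3]
  Insert 2 (step 4): P = [2, 5] / [3] / [6];  Q = [1, 2] / [3] / [4]
  Insert 8 (step 5): P = [2, 5, 8] / [3] / [6];  Q = [1, 2, 5] / [3] / [4]
  Insert 7 (step 6): P = [2, 5, 7] / [3, 8] / [6];  Q = [1, 2, 5] / [3, 6] / [4]
  Insert 1 (step 7): P = [1, 5, 7] / [2, 8] / [3] / [6];  Q = [1, 2, 5] / [3, 6] / [4] / [7]
  Insert 4 (step 8): P = [1, 4, 7] / [2, 5] / [3, 8] / [6];  Q = [1, 2, 5] / [3, 6] / [4, 8] / [7]
Final shape: (3, 2, 2, 1).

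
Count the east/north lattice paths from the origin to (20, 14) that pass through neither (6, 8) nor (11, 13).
Number of paths = 1258185480

Inclusion–exclusion. Total paths: C(34, 20) = 1391975640. Through P₁: C(14, 6)·C(20, 14) = 116396280. Through P₂: C(24, 11)·C(10, 9) = 24961440. Since P₁ is strictly southwest of P₂, a monotone path through both must visit P₁ then P₂; paths through both = C(14, 6)·C(10, 5)·C(10, 9) = 7567560. Avoid both = 1391975640 − 116396280 − 24961440 + 7567560 = 1258185480.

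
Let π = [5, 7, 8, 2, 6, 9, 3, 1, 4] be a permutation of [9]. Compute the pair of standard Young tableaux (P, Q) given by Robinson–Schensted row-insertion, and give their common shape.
P = [1, 3, 4, 9] / [2, 6, 8] / [5] / [7];  Q = [1, 2, 3, 6] / [4, 5, 9] / [7] / [8];  common shape = (4, 3, 1, 1)

Row-insert the values π_1, π_2, … into P one at a time, bumping the leftmost entry strictly greater than the inserted value down to the next row. The recording tableau Q records, in position (i, j), the step at which that cell was added to P.
  Insert 5 (step 1): P = [5];  Q = [1]
  Insert 7 (step 2): P = [5, 7];  Q = [1, 2]
  Insert 8 (step 3): P = [5, 7, 8];  Q = [1, 2, 3]
  Insert 2 (step 4): P = [2, 7, 8] / [5];  Q = [1, 2, 3] / [4]
  Insert 6 (step 5): P = [2, 6, 8] / [5, 7];  Q = [1, 2, 3] / [4, 5]
  Insert 9 (step 6): P = [2, 6, 8, 9] / [5, 7];  Q = [1, 2, 3, 6] / [4, 5]
  Insert 3 (step 7): P = [2, 3, 8, 9] / [5, 6] / [7];  Q = [1, 2, 3, 6] / [4, 5] / [7]
  Insert 1 (step 8): P = [1, 3, 8, 9] / [2, 6] / [5] / [7];  Q = [1, 2, 3, 6] / [4, 5] / [7] / [8]
  Insert 4 (step 9): P = [1, 3, 4, 9] / [2, 6, 8] / [5] / [7];  Q = [1, 2, 3, 6] / [4, 5, 9] / [7] / [8]
Final shape: (4, 3, 1, 1).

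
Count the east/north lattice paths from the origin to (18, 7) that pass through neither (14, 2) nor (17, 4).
Number of paths = 446440

Inclusion–exclusion. Total paths: C(25, 18) = 480700. Through P₁: C(16, 14)·C(9, 4) = 15120. Through P₂: C(21, 17)·C(4, 1) = 23940. Since P₁ is strictly southwest of P₂, a monotone path through both must visit P₁ then P₂; paths through both = C(16, 14)·C(5, 3)·C(4, 1) = 4800. Avoid both = 480700 − 15120 − 23940 + 4800 = 446440.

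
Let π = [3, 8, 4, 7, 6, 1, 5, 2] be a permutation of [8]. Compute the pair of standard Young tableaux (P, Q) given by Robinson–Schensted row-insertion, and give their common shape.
P = [1, 2, 5] / [3, 4] / [6] / [7] / [8];  Q = [1, 2, 4] / [3, 7] / [5] / [6] / [8];  common shape = (3, 2, 1, 1, 1)

Row-insert the values π_1, π_2, … into P one at a time, bumping the leftmost entry strictly greater than the inserted value down to the next row. The recording tableau Q records, in position (i, j), the step at which that cell was added to P.
  Insert 3 (step 1): P = [3];  Q = [1]
  Insert 8 (step 2): P = [3, 8];  Q = [1, 2]
  Insert 4 (step 3): P = [3, 4] / [8];  Q = [1, 2] / [3]
  Insert 7 (step 4): P = [3, 4, 7] / [8];  Q = [1, 2, 4] / [3]
  Insert 6 (step 5): P = [3, 4, 6] / [7] / [8];  Q = [1, 2, 4] / [3] / [5]
  Insert 1 (step 6): P = [1, 4, 6] / [3] / [7] / [8];  Q = [1, 2, 4] / [3] / [5] / [6]
  Insert 5 (step 7): P = [1, 4, 5] / [3, 6] / [7] / [8];  Q = [1, 2, 4] / [3, 7] / [5] / [6]
  Insert 2 (step 8): P = [1, 2, 5] / [3, 4] / [6] / [7] / [8];  Q = [1, 2, 4] / [3, 7] / [5] / [6] / [8]
Final shape: (3, 2, 1, 1, 1).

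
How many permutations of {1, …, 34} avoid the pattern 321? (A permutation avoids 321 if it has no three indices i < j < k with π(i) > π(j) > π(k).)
C_34 = 812944042149730764

These 321-avoiding permutations are counted by the Catalan number C_n = (1/(n + 1)) · C(2n, n). For n = 34: C_34 = (1/35) · C(68, 34) = 28453041475240576740/35 = 812944042149730764.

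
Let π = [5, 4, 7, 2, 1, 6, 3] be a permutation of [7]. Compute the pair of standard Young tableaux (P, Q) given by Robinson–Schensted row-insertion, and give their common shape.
P = [1, 3] / [2, 6] / [4, 7] / [5];  Q = [1, 3] / [2, 6] / [4, 7] / [5];  common shape = (2, 2, 2, 1)

Row-insert the values π_1, π_2, … into P one at a time, bumping the leftmost entry strictly greater than the inserted value down to the next row. The recording tableau Q records, in position (i, j), the step at which that cell was added to P.
  Insert 5 (step 1): P = [5];  Q = [1]
  Insert 4 (step 2): P = [4] / [5];  Q = [1] / [2]
  Insert 7 (step 3): P = [4, 7] / [5];  Q = [1, 3] / [2]
  Insert 2 (step 4): P = [2, 7] / [4] / [5];  Q = [1, 3] / [2] / [4]
  Insert 1 (step 5): P = [1, 7] / [2] / [4] / [5];  Q = [1, 3] / [2] / [4] / [5]
  Insert 6 (step 6): P = [1, 6] / [2, 7] / [4] / [5];  Q = [1, 3] / [2, 6] / [4] / [5]
  Insert 3 (step 7): P = [1, 3] / [2, 6] / [4, 7] / [5];  Q = [1, 3] / [2, 6] / [4, 7] / [5]
Final shape: (2, 2, 2, 1).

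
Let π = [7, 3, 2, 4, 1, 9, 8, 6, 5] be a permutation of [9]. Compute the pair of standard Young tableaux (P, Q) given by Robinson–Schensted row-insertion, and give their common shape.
P = [1, 4, 5] / [2, 6] / [3, 8] / [7, 9];  Q = [1, 4, 6] / [2, 7] / [3, 8] / [5, 9];  common shape = (3, 2, 2, 2)

Row-insert the values π_1, π_2, … into P one at a time, bumping the leftmost entry strictly greater than the inserted value down to the next row. The recording tableau Q records, in position (i, j), the step at which that cell was added to P.
  Insert 7 (step 1): P = [7];  Q = [1]
  Insert 3 (step 2): P = [3] / [7];  Q = [1] / [2]
  Insert 2 (step 3): P = [2] / [3] / [7];  Q = [1] / [2] / [3]
  Insert 4 (step 4): P = [2, 4] / [3] / [7];  Q = [1, 4] / [2] / [3]
  Insert 1 (step 5): P = [1, 4] / [2] / [3] / [7];  Q = [1, 4] / [2] / [3] / [5]
  Insert 9 (step 6): P = [1, 4, 9] / [2] / [3] / [7];  Q = [1, 4, 6] / [2] / [3] / [5]
  Insert 8 (step 7): P = [1, 4, 8] / [2, 9] / [3] / [7];  Q = [1, 4, 6] / [2, 7] / [3] / [5]
  Insert 6 (step 8): P = [1, 4, 6] / [2, 8] / [3, 9] / [7];  Q = [1, 4, 6] / [2, 7] / [3, 8] / [5]
  Insert 5 (step 9): P = [1, 4, 5] / [2, 6] / [3, 8] / [7, 9];  Q = [1, 4, 6] / [2, 7] / [3, 8] / [5, 9]
Final shape: (3, 2, 2, 2).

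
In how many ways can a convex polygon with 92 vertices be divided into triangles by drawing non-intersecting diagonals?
C_90 = 1000134600800354781929399250536541864362461089950800

These polygon triangulations are counted by the Catalan number C_n = (1/(n + 1)) · C(2n, n). For n = 90: C_90 = (1/91) · C(180, 90) = 91012248672832285155575331798825309656983959185522800/91 = 1000134600800354781929399250536541864362461089950800.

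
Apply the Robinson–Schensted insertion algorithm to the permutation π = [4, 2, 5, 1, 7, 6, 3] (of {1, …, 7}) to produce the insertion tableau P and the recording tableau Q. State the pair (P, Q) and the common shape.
P = [1, 3, 6] / [2, 5] / [4, 7];  Q = [1, 3, 5] / [2, 6] / [4, 7];  common shape = (3, 2, 2)

Row-insert the values π_1, π_2, … into P one at a time, bumping the leftmost entry strictly greater than the inserted value down to the next row. The recording tableau Q records, in position (i, j), the step at which that cell was added to P.
  Insert 4 (step 1): P = [4];  Q = [1]
  Insert 2 (step 2): P = [2] / [4];  Q = [1] / [2]
  Insert 5 (step 3): P = [2, 5] / [4];  Q = [1, 3] / [2]
  Insert 1 (step 4): P = [1, 5] / [2] / [4];  Q = [1, 3] / [2] / [4]
  Insert 7 (step 5): P = [1, 5, 7] / [2] / [4];  Q = [1, 3, 5] / [2] / [4]
  Insert 6 (step 6): P = [1, 5, 6] / [2, 7] / [4];  Q = [1, 3, 5] / [2, 6] / [4]
  Insert 3 (step 7): P = [1, 3, 6] / [2, 5] / [4, 7];  Q = [1, 3, 5] / [2, 6] / [4, 7]
Final shape: (3, 2, 2).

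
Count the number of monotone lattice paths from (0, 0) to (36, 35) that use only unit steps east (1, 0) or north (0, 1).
Number of paths = 221256270138418389602

A monotone lattice path from (0, 0) to (36, 35) consists of 36 east steps and 35 north steps in some order, so it is determined by which 36 of the 71 steps are east. The count is C(71, 36) = 221256270138418389602.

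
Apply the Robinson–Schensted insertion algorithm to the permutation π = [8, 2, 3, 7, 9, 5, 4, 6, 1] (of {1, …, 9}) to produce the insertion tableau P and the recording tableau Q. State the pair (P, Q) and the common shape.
P = [1, 3, 4, 6] / [2, 9] / [5] / [7] / [8];  Q = [1, 3, 4, 5] / [2, 8] / [6] / [7] / [9];  common shape = (4, 2, 1, 1, 1)

Row-insert the values π_1, π_2, … into P one at a time, bumping the leftmost entry strictly greater than the inserted value down to the next row. The recording tableau Q records, in position (i, j), the step at which that cell was added to P.
  Insert 8 (step 1): P = [8];  Q = [1]
  Insert 2 (step 2): P = [2] / [8];  Q = [1] / [2]
  Insert 3 (step 3): P = [2, 3] / [8];  Q = [1, 3] / [2]
  Insert 7 (step 4): P = [2, 3, 7] / [8];  Q = [1, 3, 4] / [2]
  Insert 9 (step 5): P = [2, 3, 7, 9] / [8];  Q = [1, 3, 4, 5] / [2]
  Insert 5 (step 6): P = [2, 3, 5, 9] / [7] / [8];  Q = [1, 3, 4, 5] / [2] / [6]
  Insert 4 (step 7): P = [2, 3, 4, 9] / [5] / [7] / [8];  Q = [1, 3, 4, 5] / [2] / [6] / [7]
  Insert 6 (step 8): P = [2, 3, 4, 6] / [5, 9] / [7] / [8];  Q = [1, 3, 4, 5] / [2, 8] / [6] / [7]
  Insert 1 (step 9): P = [1, 3, 4, 6] / [2, 9] / [5] / [7] / [8];  Q = [1, 3, 4, 5] / [2, 8] / [6] / [7] / [9]
Final shape: (4, 2, 1, 1, 1).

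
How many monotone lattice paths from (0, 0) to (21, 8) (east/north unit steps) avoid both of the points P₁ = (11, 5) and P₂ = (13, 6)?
Number of paths = 2411637

Inclusion–exclusion. Total paths: C(29, 21) = 4292145. Through P₁: C(16, 11)·C(13, 10) = 1249248. Through P₂: C(19, 13)·C(10, 8) = 1220940. Since P₁ is strictly southwest of P₂, a monotone path through both must visit P₁ then P₂; paths through both = C(16, 11)·C(3, 2)·C(10, 8) = 589680. Avoid both = 4292145 − 1249248 − 1220940 + 589680 = 2411637.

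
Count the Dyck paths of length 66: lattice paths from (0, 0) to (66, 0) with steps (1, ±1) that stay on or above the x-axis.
C_33 = 212336130412243110

These Dyck paths are counted by the Catalan number C_n = (1/(n + 1)) · C(2n, n). For n = 33: C_33 = (1/34) · C(66, 33) = 7219428434016265740/34 = 212336130412243110.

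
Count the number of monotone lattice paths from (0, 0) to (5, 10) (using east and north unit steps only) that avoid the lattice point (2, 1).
Number of paths = 2343

Total paths from (0, 0) to (5, 10): C(15, 5) = 3003. Paths through (2, 1): (paths (0, 0) → (2, 1)) × (paths (2, 1) → (5, 10)) = C(3, 2) · C(12, 3) = 3 · 220 = 660. Avoidance count = 3003 − 660 = 2343.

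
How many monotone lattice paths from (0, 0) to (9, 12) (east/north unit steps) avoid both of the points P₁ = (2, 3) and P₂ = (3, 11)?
Number of paths = 177612

Inclusion–exclusion. Total paths: C(21, 9) = 293930. Through P₁: C(5, 2)·C(16, 7) = 114400. Through P₂: C(14, 3)·C(7, 6) = 2548. Since P₁ is strictly southwest of P₂, a monotone path through both must visit P₁ then P₂; paths through both = C(5, 2)·C(9, 1)·C(7, 6) = 630. Avoid both = 293930 − 114400 − 2548 + 630 = 177612.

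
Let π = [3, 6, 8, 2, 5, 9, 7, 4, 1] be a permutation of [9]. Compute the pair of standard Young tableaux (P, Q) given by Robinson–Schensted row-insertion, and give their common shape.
P = [1, 4, 7, 9] / [2, 5, 8] / [3] / [6];  Q = [1, 2, 3, 6] / [4, 5, 7] / [8] / [9];  common shape = (4, 3, 1, 1)

Row-insert the values π_1, π_2, … into P one at a time, bumping the leftmost entry strictly greater than the inserted value down to the next row. The recording tableau Q records, in position (i, j), the step at which that cell was added to P.
  Insert 3 (step 1): P = [3];  Q = [1]
  Insert 6 (step 2): P = [3, 6];  Q = [1, 2]
  Insert 8 (step 3): P = [3, 6, 8];  Q = [1, 2, 3]
  Insert 2 (step 4): P = [2, 6, 8] / [3];  Q = [1, 2, 3] / [4]
  Insert 5 (step 5): P = [2, 5, 8] / [3, 6];  Q = [1, 2, 3] / [4, 5]
  Insert 9 (step 6): P = [2, 5, 8, 9] / [3, 6];  Q = [1, 2, 3, 6] / [4, 5]
  Insert 7 (step 7): P = [2, 5, 7, 9] / [3, 6, 8];  Q = [1, 2, 3, 6] / [4, 5, 7]
  Insert 4 (step 8): P = [2, 4, 7, 9] / [3, 5, 8] / [6];  Q = [1, 2, 3, 6] / [4, 5, 7] / [8]
  Insert 1 (step 9): P = [1, 4, 7, 9] / [2, 5, 8] / [3] / [6];  Q = [1, 2, 3, 6] / [4, 5, 7] / [8] / [9]
Final shape: (4, 3, 1, 1).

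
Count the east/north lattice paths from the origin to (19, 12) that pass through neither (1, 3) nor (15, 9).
Number of paths = 82036985

Inclusion–exclusion. Total paths: C(31, 19) = 141120525. Through P₁: C(4, 1)·C(27, 18) = 18747300. Through P₂: C(24, 15)·C(7, 4) = 45762640. Since P₁ is strictly southwest of P₂, a monotone path through both must visit P₁ then P₂; paths through both = C(4, 1)·C(20, 14)·C(7, 4) = 5426400. Avoid both = 141120525 − 18747300 − 45762640 + 5426400 = 82036985.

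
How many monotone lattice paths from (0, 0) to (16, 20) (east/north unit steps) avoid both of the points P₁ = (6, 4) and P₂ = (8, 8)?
Number of paths = 4967979360

Inclusion–exclusion. Total paths: C(36, 16) = 7307872110. Through P₁: C(10, 6)·C(26, 10) = 1115464350. Through P₂: C(16, 8)·C(20, 8) = 1621233900. Since P₁ is strictly southwest of P₂, a monotone path through both must visit P₁ then P₂; paths through both = C(10, 6)·C(6, 2)·C(20, 8) = 396805500. Avoid both = 7307872110 − 1115464350 − 1621233900 + 396805500 = 4967979360.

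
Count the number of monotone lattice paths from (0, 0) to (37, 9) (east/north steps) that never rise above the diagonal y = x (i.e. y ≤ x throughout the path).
Number of paths = 840783515

By the reflection principle (André's argument), the number of monotone paths to (37, 9) with n ≤ m that never go above y = x is C(46, 37) − C(46, 38) = 1101716330 − 260932815 = 840783515.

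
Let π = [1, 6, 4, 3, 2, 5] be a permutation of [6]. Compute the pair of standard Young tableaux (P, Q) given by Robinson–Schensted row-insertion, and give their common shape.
P = [1, 2, 5] / [3] / [4] / [6];  Q = [1, 2, 6] / [3] / [4] / [5];  common shape = (3, 1, 1, 1)

Row-insert the values π_1, π_2, … into P one at a time, bumping the leftmost entry strictly greater than the inserted value down to the next row. The recording tableau Q records, in position (i, j), the step at which that cell was added to P.
  Insert 1 (step 1): P = [1];  Q = [1]
  Insert 6 (step 2): P = [1, 6];  Q = [1, 2]
  Insert 4 (step 3): P = [1, 4] / [6];  Q = [1, 2] / [3]
  Insert 3 (step 4): P = [1, 3] / [4] / [6];  Q = [1, 2] / [3] / [4]
  Insert 2 (step 5): P = [1, 2] / [3] / [4] / [6];  Q = [1, 2] / [3] / [4] / [5]
  Insert 5 (step 6): P = [1, 2, 5] / [3] / [4] / [6];  Q = [1, 2, 6] / [3] / [4] / [5]
Final shape: (3, 1, 1, 1).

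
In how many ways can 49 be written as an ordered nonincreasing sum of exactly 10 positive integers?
p(49, 10 parts) = 14663

Partitions of n into exactly k parts are in bijection with partitions of n − k into at most k parts (subtract 1 from each part). So p(49, exactly 10) = p(39, parts ≤ 10). Computing via the recurrence p(m, j) = p(m, j−1) + p(m−j, j) gives 14663.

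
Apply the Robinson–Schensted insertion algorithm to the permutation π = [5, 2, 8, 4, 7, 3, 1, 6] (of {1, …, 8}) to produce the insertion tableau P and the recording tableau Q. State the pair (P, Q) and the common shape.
P = [1, 3, 6] / [2, 7] / [4, 8] / [5];  Q = [1, 3, 5] / [2, 4] / [6, 8] / [7];  common shape = (3, 2, 2, 1)

Row-insert the values π_1, π_2, … into P one at a time, bumping the leftmost entry strictly greater than the inserted value down to the next row. The recording tableau Q records, in position (i, j), the step at which that cell was added to P.
  Insert 5 (step 1): P = [5];  Q = [1]
  Insert 2 (step 2): P = [2] / [5];  Q = [1] / [2]
  Insert 8 (step 3): P = [2, 8] / [5];  Q = [1, 3] / [2]
  Insert 4 (step 4): P = [2, 4] / [5, 8];  Q = [1, 3] / [2, 4]
  Insert 7 (step 5): P = [2, 4, 7] / [5, 8];  Q = [1, 3, 5] / [2, 4]
  Insert 3 (step 6): P = [2, 3, 7] / [4, 8] / [5];  Q = [1, 3, 5] / [2, 4] / [6]
  Insert 1 (step 7): P = [1, 3, 7] / [2, 8] / [4] / [5];  Q = [1, 3, 5] / [2, 4] / [6] / [7]
  Insert 6 (step 8): P = [1, 3, 6] / [2, 7] / [4, 8] / [5];  Q = [1, 3, 5] / [2, 4] / [6, 8] / [7]
Final shape: (3, 2, 2, 1).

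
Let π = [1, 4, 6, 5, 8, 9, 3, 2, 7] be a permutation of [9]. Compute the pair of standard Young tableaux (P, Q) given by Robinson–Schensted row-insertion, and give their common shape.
P = [1, 2, 5, 7, 9] / [3, 8] / [4] / [6];  Q = [1, 2, 3, 5, 6] / [4, 9] / [7] / [8];  common shape = (5, 2, 1, 1)

Row-insert the values π_1, π_2, … into P one at a time, bumping the leftmost entry strictly greater than the inserted value down to the next row. The recording tableau Q records, in position (i, j), the step at which that cell was added to P.
  Insert 1 (step 1): P = [1];  Q = [1]
  Insert 4 (step 2): P = [1, 4];  Q = [1, 2]
  Insert 6 (step 3): P = [1, 4, 6];  Q = [1, 2, 3]
  Insert 5 (step 4): P = [1, 4, 5] / [6];  Q = [1, 2, 3] / [4]
  Insert 8 (step 5): P = [1, 4, 5, 8] / [6];  Q = [1, 2, 3, 5] / [4]
  Insert 9 (step 6): P = [1, 4, 5, 8, 9] / [6];  Q = [1, 2, 3, 5, 6] / [4]
  Insert 3 (step 7): P = [1, 3, 5, 8, 9] / [4] / [6];  Q = [1, 2, 3, 5, 6] / [4] / [7]
  Insert 2 (step 8): P = [1, 2, 5, 8, 9] / [3] / [4] / [6];  Q = [1, 2, 3, 5, 6] / [4] / [7] / [8]
  Insert 7 (step 9): P = [1, 2, 5, 7, 9] / [3, 8] / [4] / [6];  Q = [1, 2, 3, 5, 6] / [4, 9] / [7] / [8]
Final shape: (5, 2, 1, 1).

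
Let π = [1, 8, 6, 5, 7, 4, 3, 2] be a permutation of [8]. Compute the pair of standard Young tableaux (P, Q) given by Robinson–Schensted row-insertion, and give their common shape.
P = [1, 2, 7] / [3] / [4] / [5] / [6] / [8];  Q = [1, 2, 5] / [3] / [4] / [6] / [7] / [8];  common shape = (3, 1, 1, 1, 1, 1)

Row-insert the values π_1, π_2, … into P one at a time, bumping the leftmost entry strictly greater than the inserted value down to the next row. The recording tableau Q records, in position (i, j), the step at which that cell was added to P.
  Insert 1 (step 1): P = [1];  Q = [1]
  Insert 8 (step 2): P = [1, 8];  Q = [1, 2]
  Insert 6 (step 3): P = [1, 6] / [8];  Q = [1, 2] / [3]
  Insert 5 (step 4): P = [1, 5] / [6] / [8];  Q = [1, 2] / [3] / [4]
  Insert 7 (step 5): P = [1, 5, 7] / [6] / [8];  Q = [1, 2, 5] / [3] / [4]
  Insert 4 (step 6): P = [1, 4, 7] / [5] / [6] / [8];  Q = [1, 2, 5] / [3] / [4] / [6]
  Insert 3 (step 7): P = [1, 3, 7] / [4] / [5] / [6] / [8];  Q = [1, 2, 5] / [3] / [4] / [6] / [7]
  Insert 2 (step 8): P = [1, 2, 7] / [3] / [4] / [5] / [6] / [8];  Q = [1, 2, 5] / [3] / [4] / [6] / [7] / [8]
Final shape: (3, 1, 1, 1, 1, 1).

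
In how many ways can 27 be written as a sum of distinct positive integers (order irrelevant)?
q(27) = 192

A partition into distinct parts is a strictly decreasing sequence summing to n. The recurrence d(n, m) = d(n, m−1) + d(n−m, m−1) (use part m at most once) with q(n) = d(n, n) gives q(27) = 192. (Euler's theorem: # distinct-part partitions = # odd-part partitions.)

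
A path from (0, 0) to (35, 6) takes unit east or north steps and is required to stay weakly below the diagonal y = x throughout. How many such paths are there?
Number of paths = 3746990

By the reflection principle (André's argument), the number of monotone paths to (35, 6) with n ≤ m that never go above y = x is C(41, 35) − C(41, 36) = 4496388 − 749398 = 3746990.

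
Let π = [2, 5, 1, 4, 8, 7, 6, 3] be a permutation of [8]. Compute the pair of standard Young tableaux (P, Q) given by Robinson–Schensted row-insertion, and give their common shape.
P = [1, 3, 6] / [2, 4, 7] / [5] / [8];  Q = [1, 2, 5] / [3, 4, 6] / [7] / [8];  common shape = (3, 3, 1, 1)

Row-insert the values π_1, π_2, … into P one at a time, bumping the leftmost entry strictly greater than the inserted value down to the next row. The recording tableau Q records, in position (i, j), the step at which that cell was added to P.
  Insert 2 (step 1): P = [2];  Q = [1]
  Insert 5 (step 2): P = [2, 5];  Q = [1, 2]
  Insert 1 (step 3): P = [1, 5] / [2];  Q = [1, 2] / [3]
  Insert 4 (step 4): P = [1, 4] / [2, 5];  Q = [1, 2] / [3, 4]
  Insert 8 (step 5): P = [1, 4, 8] / [2, 5];  Q = [1, 2, 5] / [3, 4]
  Insert 7 (step 6): P = [1, 4, 7] / [2, 5, 8];  Q = [1, 2, 5] / [3, 4, 6]
  Insert 6 (step 7): P = [1, 4, 6] / [2, 5, 7] / [8];  Q = [1, 2, 5] / [3, 4, 6] / [7]
  Insert 3 (step 8): P = [1, 3, 6] / [2, 4, 7] / [5] / [8];  Q = [1, 2, 5] / [3, 4, 6] / [7] / [8]
Final shape: (3, 3, 1, 1).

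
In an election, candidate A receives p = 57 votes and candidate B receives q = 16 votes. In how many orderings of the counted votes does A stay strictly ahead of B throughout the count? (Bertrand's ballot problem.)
Strict-lead orderings = 2960850980855604

Total orderings of the 73 votes with 57 for A: C(73, 57) = 5271759063474612. By the Bertrand ballot formula (Cycle Lemma / reflection principle), the number of orderings in which A is strictly ahead of B throughout is (p − q)/(p + q) · C(p + q, p) = (57 − 16)/(57 + 16) · 5271759063474612 = 2960850980855604.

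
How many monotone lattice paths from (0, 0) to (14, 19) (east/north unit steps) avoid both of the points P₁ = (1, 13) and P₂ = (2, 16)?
Number of paths = 818385217

Inclusion–exclusion. Total paths: C(33, 14) = 818809200. Through P₁: C(14, 1)·C(19, 13) = 379848. Through P₂: C(18, 2)·C(15, 12) = 69615. Since P₁ is strictly southwest of P₂, a monotone path through both must visit P₁ then P₂; paths through both = C(14, 1)·C(4, 1)·C(15, 12) = 25480. Avoid both = 818809200 − 379848 − 69615 + 25480 = 818385217.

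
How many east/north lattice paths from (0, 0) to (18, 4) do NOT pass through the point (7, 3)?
Number of paths = 5875

Total paths from (0, 0) to (18, 4): C(22, 18) = 7315. Paths through (7, 3): (paths (0, 0) → (7, 3)) × (paths (7, 3) → (18, 4)) = C(10, 7) · C(12, 11) = 120 · 12 = 1440. Avoidance count = 7315 − 1440 = 5875.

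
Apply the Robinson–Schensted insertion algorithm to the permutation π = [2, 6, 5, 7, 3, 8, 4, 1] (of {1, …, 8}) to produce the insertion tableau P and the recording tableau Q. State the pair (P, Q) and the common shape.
P = [1, 3, 4, 8] / [2, 7] / [5] / [6];  Q = [1, 2, 4, 6] / [3, 7] / [5] / [8];  common shape = (4, 2, 1, 1)

Row-insert the values π_1, π_2, … into P one at a time, bumping the leftmost entry strictly greater than the inserted value down to the next row. The recording tableau Q records, in position (i, j), the step at which that cell was added to P.
  Insert 2 (step 1): P = [2];  Q = [1]
  Insert 6 (step 2): P = [2, 6];  Q = [1, 2]
  Insert 5 (step 3): P = [2, 5] / [6];  Q = [1, 2] / [3]
  Insert 7 (step 4): P = [2, 5, 7] / [6];  Q = [1, 2, 4] / [3]
  Insert 3 (step 5): P = [2, 3, 7] / [5] / [6];  Q = [1, 2, 4] / [3] / [5]
  Insert 8 (step 6): P = [2, 3, 7, 8] / [5] / [6];  Q = [1, 2, 4, 6] / [3] / [5]
  Insert 4 (step 7): P = [2, 3, 4, 8] / [5, 7] / [6];  Q = [1, 2, 4, 6] / [3, 7] / [5]
  Insert 1 (step 8): P = [1, 3, 4, 8] / [2, 7] / [5] / [6];  Q = [1, 2, 4, 6] / [3, 7] / [5] / [8]
Final shape: (4, 2, 1, 1).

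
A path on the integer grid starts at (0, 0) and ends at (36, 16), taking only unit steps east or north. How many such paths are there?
Number of paths = 10363194502115

A monotone lattice path from (0, 0) to (36, 16) consists of 36 east steps and 16 north steps in some order, so it is determined by which 36 of the 52 steps are east. The count is C(52, 36) = 10363194502115.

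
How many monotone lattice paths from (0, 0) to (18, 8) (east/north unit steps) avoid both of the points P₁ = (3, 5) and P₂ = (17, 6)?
Number of paths = 1216258

Inclusion–exclusion. Total paths: C(26, 18) = 1562275. Through P₁: C(8, 3)·C(18, 15) = 45696. Through P₂: C(23, 17)·C(3, 1) = 302841. Since P₁ is strictly southwest of P₂, a monotone path through both must visit P₁ then P₂; paths through both = C(8, 3)·C(15, 14)·C(3, 1) = 2520. Avoid both = 1562275 − 45696 − 302841 + 2520 = 1216258.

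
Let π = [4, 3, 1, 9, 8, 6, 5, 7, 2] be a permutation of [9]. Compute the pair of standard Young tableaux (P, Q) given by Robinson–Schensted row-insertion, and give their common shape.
P = [1, 2, 7] / [3, 5] / [4, 6] / [8] / [9];  Q = [1, 4, 8] / [2, 5] / [3, 6] / [7] / [9];  common shape = (3, 2, 2, 1, 1)

Row-insert the values π_1, π_2, … into P one at a time, bumping the leftmost entry strictly greater than the inserted value down to the next row. The recording tableau Q records, in position (i, j), the step at which that cell was added to P.
  Insert 4 (step 1): P = [4];  Q = [1]
  Insert 3 (step 2): P = [3] / [4];  Q = [1] / [2]
  Insert 1 (step 3): P = [1] / [3] / [4];  Q = [1] / [2] / [3]
  Insert 9 (step 4): P = [1, 9] / [3] / [4];  Q = [1, 4] / [2] / [3]
  Insert 8 (step 5): P = [1, 8] / [3, 9] / [4];  Q = [1, 4] / [2, 5] / [3]
  Insert 6 (step 6): P = [1, 6] / [3, 8] / [4, 9];  Q = [1, 4] / [2, 5] / [3, 6]
  Insert 5 (step 7): P = [1, 5] / [3, 6] / [4, 8] / [9];  Q = [1, 4] / [2, 5] / [3, 6] / [7]
  Insert 7 (step 8): P = [1, 5, 7] / [3, 6] / [4, 8] / [9];  Q = [1, 4, 8] / [2, 5] / [3, 6] / [7]
  Insert 2 (step 9): P = [1, 2, 7] / [3, 5] / [4, 6] / [8] / [9];  Q = [1, 4, 8] / [2, 5] / [3, 6] / [7] / [9]
Final shape: (3, 2, 2, 1, 1).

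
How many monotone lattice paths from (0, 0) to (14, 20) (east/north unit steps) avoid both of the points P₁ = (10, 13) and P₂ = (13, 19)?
Number of paths = 511889748

Inclusion–exclusion. Total paths: C(34, 14) = 1391975640. Through P₁: C(23, 10)·C(11, 4) = 377541780. Through P₂: C(32, 13)·C(2, 1) = 694747200. Since P₁ is strictly southwest of P₂, a monotone path through both must visit P₁ then P₂; paths through both = C(23, 10)·C(9, 3)·C(2, 1) = 192203088. Avoid both = 1391975640 − 377541780 − 694747200 + 192203088 = 511889748.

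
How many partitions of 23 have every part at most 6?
p(23, parts ≤ 6) = 454

Use the recurrence p(n, m) = p(n, m−1) + p(n−m, m): either the largest part is < m (count p(n, m−1)) or the largest part is exactly m (remove one copy of m, count p(n−m, m)). With p(0, ·) = 1 this gives p(23, parts ≤ 6) = 454. (By conjugating Young diagrams, this also counts partitions of 23 into at most 6 parts.)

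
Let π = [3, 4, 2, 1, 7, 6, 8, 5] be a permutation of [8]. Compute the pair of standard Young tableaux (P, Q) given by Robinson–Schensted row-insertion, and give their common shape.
P = [1, 4, 5, 8] / [2, 6] / [3, 7];  Q = [1, 2, 5, 7] / [3, 6] / [4, 8];  common shape = (4, 2, 2)

Row-insert the values π_1, π_2, … into P one at a time, bumping the leftmost entry strictly greater than the inserted value down to the next row. The recording tableau Q records, in position (i, j), the step at which that cell was added to P.
  Insert 3 (step 1): P = [3];  Q = [1]
  Insert 4 (step 2): P = [3, 4];  Q = [1, 2]
  Insert 2 (step 3): P = [2, 4] / [3];  Q = [1, 2] / [3]
  Insert 1 (step 4): P = [1, 4] / [2] / [3];  Q = [1, 2] / [3] / [4]
  Insert 7 (step 5): P = [1, 4, 7] / [2] / [3];  Q = [1, 2, 5] / [3] / [4]
  Insert 6 (step 6): P = [1, 4, 6] / [2, 7] / [3];  Q = [1, 2, 5] / [3, 6] / [4]
  Insert 8 (step 7): P = [1, 4, 6, 8] / [2, 7] / [3];  Q = [1, 2, 5, 7] / [3, 6] / [4]
  Insert 5 (step 8): P = [1, 4, 5, 8] / [2, 6] / [3, 7];  Q = [1, 2, 5, 7] / [3, 6] / [4, 8]
Final shape: (4, 2, 2).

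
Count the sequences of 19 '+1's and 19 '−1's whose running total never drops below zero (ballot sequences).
C_19 = 1767263190

These ballot sequences are counted by the Catalan number C_n = (1/(n + 1)) · C(2n, n). For n = 19: C_19 = (1/20) · C(38, 19) = 35345263800/20 = 1767263190.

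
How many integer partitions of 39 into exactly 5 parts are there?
p(39, 5 parts) = 1014

Partitions of n into exactly k parts are in bijection with partitions of n − k into at most k parts (subtract 1 from each part). So p(39, exactly 5) = p(34, parts ≤ 5). Computing via the recurrence p(m, j) = p(m, j−1) + p(m−j, j) gives 1014.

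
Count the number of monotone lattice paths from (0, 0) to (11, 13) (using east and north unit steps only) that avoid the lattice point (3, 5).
Number of paths = 1775424

Total paths from (0, 0) to (11, 13): C(24, 11) = 2496144. Paths through (3, 5): (paths (0, 0) → (3, 5)) × (paths (3, 5) → (11, 13)) = C(8, 3) · C(16, 8) = 56 · 12870 = 720720. Avoidance count = 2496144 − 720720 = 1775424.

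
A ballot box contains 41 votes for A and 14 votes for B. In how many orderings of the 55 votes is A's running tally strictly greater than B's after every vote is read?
Strict-lead orderings = 2137196768490

Total orderings of the 55 votes with 41 for A: C(55, 41) = 4353548972850. By the Bertrand ballot formula (Cycle Lemma / reflection principle), the number of orderings in which A is strictly ahead of B throughout is (p − q)/(p + q) · C(p + q, p) = (41 − 14)/(41 + 14) · 4353548972850 = 2137196768490.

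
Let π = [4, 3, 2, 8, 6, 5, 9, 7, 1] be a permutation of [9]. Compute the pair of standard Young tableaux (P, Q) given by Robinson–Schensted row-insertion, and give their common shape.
P = [1, 5, 7] / [2, 6, 9] / [3, 8] / [4];  Q = [1, 4, 7] / [2, 5, 8] / [3, 6] / [9];  common shape = (3, 3, 2, 1)

Row-insert the values π_1, π_2, … into P one at a time, bumping the leftmost entry strictly greater than the inserted value down to the next row. The recording tableau Q records, in position (i, j), the step at which that cell was added to P.
  Insert 4 (step 1): P = [4];  Q = [1]
  Insert 3 (step 2): P = [3] / [4];  Q = [1] / [2]
  Insert 2 (step 3): P = [2] / [3] / [4];  Q = [1] / [2] / [3]
  Insert 8 (step 4): P = [2, 8] / [3] / [4];  Q = [1, 4] / [2] / [3]
  Insert 6 (step 5): P = [2, 6] / [3, 8] / [4];  Q = [1, 4] / [2, 5] / [3]
  Insert 5 (step 6): P = [2, 5] / [3, 6] / [4, 8];  Q = [1, 4] / [2, 5] / [3, 6]
  Insert 9 (step 7): P = [2, 5, 9] / [3, 6] / [4, 8];  Q = [1, 4, 7] / [2, 5] / [3, 6]
  Insert 7 (step 8): P = [2, 5, 7] / [3, 6, 9] / [4, 8];  Q = [1, 4, 7] / [2, 5, 8] / [3, 6]
  Insert 1 (step 9): P = [1, 5, 7] / [2, 6, 9] / [3, 8] / [4];  Q = [1, 4, 7] / [2, 5, 8] / [3, 6] / [9]
Final shape: (3, 3, 2, 1).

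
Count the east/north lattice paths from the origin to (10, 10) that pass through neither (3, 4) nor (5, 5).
Number of paths = 87652

Inclusion–exclusion. Total paths: C(20, 10) = 184756. Through P₁: C(7, 3)·C(13, 7) = 60060. Through P₂: C(10, 5)·C(10, 5) = 63504. Since P₁ is strictly southwest of P₂, a monotone path through both must visit P₁ then P₂; paths through both = C(7, 3)·C(3, 2)·C(10, 5) = 26460. Avoid both = 184756 − 60060 − 63504 + 26460 = 87652.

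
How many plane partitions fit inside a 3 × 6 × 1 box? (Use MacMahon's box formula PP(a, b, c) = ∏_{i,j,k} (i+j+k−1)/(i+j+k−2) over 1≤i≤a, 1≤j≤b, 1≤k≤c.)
PP(3, 6, 1) = 84

Evaluate the triple product over i = 1..3, j = 1..6, k = 1..1. The factors are (2/1) · (3/2) · (4/3) · (5/4) · (6/5) · (7/6) · (3/2) · (4/3) · … (18 factors total). The numerators and denominators telescope so the product is an integer; carrying out the multiplication exactly gives PP(3, 6, 1) = 84.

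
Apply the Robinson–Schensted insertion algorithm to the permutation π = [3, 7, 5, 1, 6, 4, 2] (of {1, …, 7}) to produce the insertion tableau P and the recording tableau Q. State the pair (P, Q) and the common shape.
P = [1, 2, 6] / [3, 4] / [5] / [7];  Q = [1, 2, 5] / [3, 6] / [4] / [7];  common shape = (3, 2, 1, 1)

Row-insert the values π_1, π_2, … into P one at a time, bumping the leftmost entry strictly greater than the inserted value down to the next row. The recording tableau Q records, in position (i, j), the step at which that cell was added to P.
  Insert 3 (step 1): P = [3];  Q = [1]
  Insert 7 (step 2): P = [3, 7];  Q = [1, 2]
  Insert 5 (step 3): P = [3, 5] / [7];  Q = [1, 2] / [3]
  Insert 1 (step 4): P = [1, 5] / [3] / [7];  Q = [1, 2] / [3] / [4]
  Insert 6 (step 5): P = [1, 5, 6] / [3] / [7];  Q = [1, 2, 5] / [3] / [4]
  Insert 4 (step 6): P = [1, 4, 6] / [3, 5] / [7];  Q = [1, 2, 5] / [3, 6] / [4]
  Insert 2 (step 7): P = [1, 2, 6] / [3, 4] / [5] / [7];  Q = [1, 2, 5] / [3, 6] / [4] / [7]
Final shape: (3, 2, 1, 1).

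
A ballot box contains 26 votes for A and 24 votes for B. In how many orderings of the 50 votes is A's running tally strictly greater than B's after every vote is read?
Strict-lead orderings = 4861946401452

Total orderings of the 50 votes with 26 for A: C(50, 26) = 121548660036300. By the Bertrand ballot formula (Cycle Lemma / reflection principle), the number of orderings in which A is strictly ahead of B throughout is (p − q)/(p + q) · C(p + q, p) = (26 − 24)/(26 + 24) · 121548660036300 = 4861946401452.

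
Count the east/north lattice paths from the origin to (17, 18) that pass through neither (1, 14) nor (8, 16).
Number of paths = 4497073770

Inclusion–exclusion. Total paths: C(35, 17) = 4537567650. Through P₁: C(15, 1)·C(20, 16) = 72675. Through P₂: C(24, 8)·C(11, 9) = 40450905. Since P₁ is strictly southwest of P₂, a monotone path through both must visit P₁ then P₂; paths through both = C(15, 1)·C(9, 7)·C(11, 9) = 29700. Avoid both = 4537567650 − 72675 − 40450905 + 29700 = 4497073770.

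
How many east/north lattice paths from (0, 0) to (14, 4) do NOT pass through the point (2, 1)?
Number of paths = 1695

Total paths from (0, 0) to (14, 4): C(18, 14) = 3060. Paths through (2, 1): (paths (0, 0) → (2, 1)) × (paths (2, 1) → (14, 4)) = C(3, 2) · C(15, 12) = 3 · 455 = 1365. Avoidance count = 3060 − 1365 = 1695.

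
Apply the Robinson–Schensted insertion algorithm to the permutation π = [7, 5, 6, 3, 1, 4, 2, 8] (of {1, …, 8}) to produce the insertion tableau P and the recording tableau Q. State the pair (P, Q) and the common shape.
P = [1, 2, 8] / [3, 4] / [5, 6] / [7];  Q = [1, 3, 8] / [2, 6] / [4, 7] / [5];  common shape = (3, 2, 2, 1)

Row-insert the values π_1, π_2, … into P one at a time, bumping the leftmost entry strictly greater than the inserted value down to the next row. The recording tableau Q records, in position (i, j), the step at which that cell was added to P.
  Insert 7 (step 1): P = [7];  Q = [1]
  Insert 5 (step 2): P = [5] / [7];  Q = [1] / [2]
  Insert 6 (step 3): P = [5, 6] / [7];  Q = [1, 3] / [2]
  Insert 3 (step 4): P = [3, 6] / [5] / [7];  Q = [1, 3] / [2] / [4]
  Insert 1 (step 5): P = [1, 6] / [3] / [5] / [7];  Q = [1, 3] / [2] / [4] / [5]
  Insert 4 (step 6): P = [1, 4] / [3, 6] / [5] / [7];  Q = [1, 3] / [2, 6] / [4] / [5]
  Insert 2 (step 7): P = [1, 2] / [3, 4] / [5, 6] / [7];  Q = [1, 3] / [2, 6] / [4, 7] / [5]
  Insert 8 (step 8): P = [1, 2, 8] / [3, 4] / [5, 6] / [7];  Q = [1, 3, 8] / [2, 6] / [4, 7] / [5]
Final shape: (3, 2, 2, 1).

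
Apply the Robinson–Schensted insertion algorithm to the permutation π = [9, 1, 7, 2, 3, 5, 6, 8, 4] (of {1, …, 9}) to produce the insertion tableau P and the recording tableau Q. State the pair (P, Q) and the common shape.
P = [1, 2, 3, 4, 6, 8] / [5] / [7] / [9];  Q = [1, 3, 5, 6, 7, 8] / [2] / [4] / [9];  common shape = (6, 1, 1, 1)

Row-insert the values π_1, π_2, … into P one at a time, bumping the leftmost entry strictly greater than the inserted value down to the next row. The recording tableau Q records, in position (i, j), the step at which that cell was added to P.
  Insert 9 (step 1): P = [9];  Q = [1]
  Insert 1 (step 2): P = [1] / [9];  Q = [1] / [2]
  Insert 7 (step 3): P = [1, 7] / [9];  Q = [1, 3] / [2]
  Insert 2 (step 4): P = [1, 2] / [7] / [9];  Q = [1, 3] / [2] / [4]
  Insert 3 (step 5): P = [1, 2, 3] / [7] / [9];  Q = [1, 3, 5] / [2] / [4]
  Insert 5 (step 6): P = [1, 2, 3, 5] / [7] / [9];  Q = [1, 3, 5, 6] / [2] / [4]
  Insert 6 (step 7): P = [1, 2, 3, 5, 6] / [7] / [9];  Q = [1, 3, 5, 6, 7] / [2] / [4]
  Insert 8 (step 8): P = [1, 2, 3, 5, 6, 8] / [7] / [9];  Q = [1, 3, 5, 6, 7, 8] / [2] / [4]
  Insert 4 (step 9): P = [1, 2, 3, 4, 6, 8] / [5] / [7] / [9];  Q = [1, 3, 5, 6, 7, 8] / [2] / [4] / [9]
Final shape: (6, 1, 1, 1).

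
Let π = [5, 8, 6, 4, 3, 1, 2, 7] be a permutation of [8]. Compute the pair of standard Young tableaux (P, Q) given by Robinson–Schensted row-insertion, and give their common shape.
P = [1, 2, 7] / [3, 6] / [4] / [5] / [8];  Q = [1, 2, 8] / [3, 7] / [4] / [5] / [6];  common shape = (3, 2, 1, 1, 1)

Row-insert the values π_1, π_2, … into P one at a time, bumping the leftmost entry strictly greater than the inserted value down to the next row. The recording tableau Q records, in position (i, j), the step at which that cell was added to P.
  Insert 5 (step 1): P = [5];  Q = [1]
  Insert 8 (step 2): P = [5, 8];  Q = [1, 2]
  Insert 6 (step 3): P = [5, 6] / [8];  Q = [1, 2] / [3]
  Insert 4 (step 4): P = [4, 6] / [5] / [8];  Q = [1, 2] / [3] / [4]
  Insert 3 (step 5): P = [3, 6] / [4] / [5] / [8];  Q = [1, 2] / [3] / [4] / [5]
  Insert 1 (step 6): P = [1, 6] / [3] / [4] / [5] / [8];  Q = [1, 2] / [3] / [4] / [5] / [6]
  Insert 2 (step 7): P = [1, 2] / [3, 6] / [4] / [5] / [8];  Q = [1, 2] / [3, 7] / [4] / [5] / [6]
  Insert 7 (step 8): P = [1, 2, 7] / [3, 6] / [4] / [5] / [8];  Q = [1, 2, 8] / [3, 7] / [4] / [5] / [6]
Final shape: (3, 2, 1, 1, 1).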